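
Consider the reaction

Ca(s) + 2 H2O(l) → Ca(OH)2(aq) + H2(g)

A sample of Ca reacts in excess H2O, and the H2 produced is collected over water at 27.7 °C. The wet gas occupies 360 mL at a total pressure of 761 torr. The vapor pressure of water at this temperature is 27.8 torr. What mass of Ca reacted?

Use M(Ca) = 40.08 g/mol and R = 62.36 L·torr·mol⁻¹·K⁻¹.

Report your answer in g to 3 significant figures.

0.564 g

P(H2) = 761 − 27.8 = 733.2 torr
n(H2) = PV/RT = (733.2 × 0.3600) / (62.36 × 300.85) = 0.01407 mol
n(Ca) = (1/1) × 0.01407 = 0.01407 mol
m(Ca) = 0.01407 × 40.08 = 0.5639 g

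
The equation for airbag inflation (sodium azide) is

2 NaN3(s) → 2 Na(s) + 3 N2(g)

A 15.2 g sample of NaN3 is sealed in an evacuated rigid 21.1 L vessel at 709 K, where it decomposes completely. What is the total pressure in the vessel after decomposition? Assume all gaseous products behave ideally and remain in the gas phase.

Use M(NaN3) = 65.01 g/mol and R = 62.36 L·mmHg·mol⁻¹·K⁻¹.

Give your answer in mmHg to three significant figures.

735 mmHg

n(NaN3) = 15.2 / 65.01 = 0.2338 mol
n(gas produced) = (3/2) × 0.2338 = 0.3507 mol
P = nRT/V = 0.3507 × 62.36 × 709 / 21.1 = 734.9 mmHg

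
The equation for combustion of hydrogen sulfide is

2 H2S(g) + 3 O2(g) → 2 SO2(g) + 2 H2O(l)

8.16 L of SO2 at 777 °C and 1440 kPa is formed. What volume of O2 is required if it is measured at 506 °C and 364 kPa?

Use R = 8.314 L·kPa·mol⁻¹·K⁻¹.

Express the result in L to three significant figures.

n(SO2) = PV/RT = (1440 × 8.16) / (8.314 × 1050.15) = 1.346 mol
n(O2) = (3/2) × 1.346 = 2.019 mol
V = nRT/P = 2.019 × 8.314 × 779.15 / 364 = 35.93 L

35.9 L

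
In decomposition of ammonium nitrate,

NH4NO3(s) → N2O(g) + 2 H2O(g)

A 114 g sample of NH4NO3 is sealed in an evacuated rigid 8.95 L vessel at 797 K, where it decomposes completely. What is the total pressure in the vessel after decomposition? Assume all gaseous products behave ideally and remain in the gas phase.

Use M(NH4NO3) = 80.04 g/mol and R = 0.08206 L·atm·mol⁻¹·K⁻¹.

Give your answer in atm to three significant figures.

31.2 atm

n(NH4NO3) = 114 / 80.04 = 1.424 mol
n(gas produced) = (3/1) × 1.424 = 4.272 mol
P = nRT/V = 4.272 × 0.08206 × 797 / 8.95 = 31.22 atm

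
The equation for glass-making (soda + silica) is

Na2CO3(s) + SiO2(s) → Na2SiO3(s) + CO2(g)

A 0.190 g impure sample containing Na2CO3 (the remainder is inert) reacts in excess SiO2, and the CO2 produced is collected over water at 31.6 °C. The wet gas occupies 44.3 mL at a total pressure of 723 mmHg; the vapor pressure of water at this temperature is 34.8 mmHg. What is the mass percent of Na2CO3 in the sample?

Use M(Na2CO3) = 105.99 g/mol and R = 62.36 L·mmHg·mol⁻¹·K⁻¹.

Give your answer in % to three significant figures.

P(CO2) = 723 − 34.8 = 688.2 mmHg
n(CO2) = PV/RT = (688.2 × 0.04430) / (62.36 × 304.75) = 0.001604 mol
n(Na2CO3) = (1/1) × 0.001604 = 0.001604 mol
m(Na2CO3) = 0.001604 × 105.99 = 0.1700 g
%Na2CO3 = 0.1700 / 0.190 × 100 = 89.47%

89.5 %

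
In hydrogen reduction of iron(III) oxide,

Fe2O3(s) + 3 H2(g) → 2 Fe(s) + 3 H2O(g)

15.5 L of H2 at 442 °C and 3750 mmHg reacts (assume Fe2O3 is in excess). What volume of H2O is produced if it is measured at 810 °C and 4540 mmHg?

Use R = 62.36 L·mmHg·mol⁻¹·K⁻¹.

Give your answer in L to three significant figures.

n(H2) = PV/RT = (3750 × 15.5) / (62.36 × 715.15) = 1.303 mol
n(H2O) = (3/3) × 1.303 = 1.303 mol
V = nRT/P = 1.303 × 62.36 × 1083.15 / 4540 = 19.39 L

19.4 L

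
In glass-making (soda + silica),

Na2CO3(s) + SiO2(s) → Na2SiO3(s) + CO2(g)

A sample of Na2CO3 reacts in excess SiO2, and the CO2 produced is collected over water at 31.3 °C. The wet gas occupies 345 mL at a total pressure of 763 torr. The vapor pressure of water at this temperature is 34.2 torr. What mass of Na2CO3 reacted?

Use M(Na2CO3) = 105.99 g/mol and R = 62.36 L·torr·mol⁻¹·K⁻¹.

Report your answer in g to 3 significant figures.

P(CO2) = 763 − 34.2 = 728.8 torr
n(CO2) = PV/RT = (728.8 × 0.3450) / (62.36 × 304.45) = 0.01324 mol
n(Na2CO3) = (1/1) × 0.01324 = 0.01324 mol
m(Na2CO3) = 0.01324 × 105.99 = 1.403 g

1.40 g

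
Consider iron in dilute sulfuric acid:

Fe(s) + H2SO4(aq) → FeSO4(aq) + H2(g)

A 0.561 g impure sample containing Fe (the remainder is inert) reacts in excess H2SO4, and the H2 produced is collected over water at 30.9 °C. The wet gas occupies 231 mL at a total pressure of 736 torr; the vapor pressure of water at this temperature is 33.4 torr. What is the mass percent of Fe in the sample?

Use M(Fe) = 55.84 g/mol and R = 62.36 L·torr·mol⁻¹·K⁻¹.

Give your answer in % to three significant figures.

85.2 %

P(H2) = 736 − 33.4 = 702.6 torr
n(H2) = PV/RT = (702.6 × 0.2310) / (62.36 × 304.05) = 0.008560 mol
n(Fe) = (1/1) × 0.008560 = 0.008560 mol
m(Fe) = 0.008560 × 55.84 = 0.4780 g
%Fe = 0.4780 / 0.561 × 100 = 85.20%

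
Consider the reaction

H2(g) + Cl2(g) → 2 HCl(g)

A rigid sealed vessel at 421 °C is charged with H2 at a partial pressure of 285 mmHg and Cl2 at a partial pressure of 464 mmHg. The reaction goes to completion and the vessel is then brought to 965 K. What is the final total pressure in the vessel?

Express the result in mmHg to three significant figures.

1040 mmHg

Because the vessel is rigid and T is held at 421 °C, work the stoichiometry in partial pressures (P_i = n_iRT/V).
P(Cl2) required for 285 mmHg of H2 = (1/1) × 285 = 285.0 mmHg; available 464 mmHg, so H2 is limiting.
P(Cl2) remaining = 464 − (1/1) × 285 = 179.0 mmHg
P(gaseous products) = (2)/1 × 285 = 570.0 mmHg
P_total at 421 °C = 179.0 + 570.0 = 749.0 mmHg
Scaling to 965 K: P = 749.0 × 965/694.15 = 1041 mmHg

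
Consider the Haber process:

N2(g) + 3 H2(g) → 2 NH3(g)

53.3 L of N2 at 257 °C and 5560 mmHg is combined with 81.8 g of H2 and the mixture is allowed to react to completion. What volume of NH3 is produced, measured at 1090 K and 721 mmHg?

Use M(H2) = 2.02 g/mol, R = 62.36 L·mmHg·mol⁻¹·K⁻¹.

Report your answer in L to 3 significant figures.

n(N2) = PV/RT = (5560 × 53.3) / (62.36 × 530.15) = 8.964 mol
n(H2) = 81.8 / 2.02 = 40.50 mol
For 8.964 mol N2, stoichiometry requires (3/1) × 8.964 = 26.89 mol H2; 40.50 mol is available, so N2 is limiting.
n(NH3) = (2/1) × 8.964 = 17.93 mol
V(NH3) = nRT/P = 17.93 × 62.36 × 1090 / 721 = 1690 L

1690 L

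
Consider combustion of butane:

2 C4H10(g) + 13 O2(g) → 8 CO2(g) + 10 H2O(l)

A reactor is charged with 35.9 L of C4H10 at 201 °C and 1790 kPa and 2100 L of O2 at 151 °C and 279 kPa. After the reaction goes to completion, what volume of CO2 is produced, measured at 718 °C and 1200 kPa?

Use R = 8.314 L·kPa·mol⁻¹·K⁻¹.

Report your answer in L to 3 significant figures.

448 L

n(C4H10) = PV/RT = (1790 × 35.9) / (8.314 × 474.15) = 16.30 mol
n(O2) = PV/RT = (279 × 2100) / (8.314 × 424.15) = 166.1 mol
For 16.30 mol C4H10, stoichiometry requires (13/2) × 16.30 = 106.0 mol O2; 166.1 mol is available, so C4H10 is limiting.
n(CO2) = (8/2) × 16.30 = 65.20 mol
V(CO2) = nRT/P = 65.20 × 8.314 × 991.15 / 1200 = 447.7 L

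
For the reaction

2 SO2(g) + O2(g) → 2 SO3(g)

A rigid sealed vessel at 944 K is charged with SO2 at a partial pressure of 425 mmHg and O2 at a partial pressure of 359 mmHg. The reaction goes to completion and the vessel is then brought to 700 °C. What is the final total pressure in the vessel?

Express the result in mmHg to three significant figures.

589 mmHg

At constant V, partial pressures at 944 K are proportional to moles, so apply stoichiometry directly to pressures.
P(O2) required for 425 mmHg of SO2 = (1/2) × 425 = 212.5 mmHg; available 359 mmHg, so SO2 is limiting.
P(O2) remaining = 359 − (1/2) × 425 = 146.5 mmHg
P(gaseous products) = (2)/2 × 425 = 425.0 mmHg
P_total at 944 K = 146.5 + 425.0 = 571.5 mmHg
Scaling to 700 °C: P = 571.5 × 973.15/944 = 589.1 mmHg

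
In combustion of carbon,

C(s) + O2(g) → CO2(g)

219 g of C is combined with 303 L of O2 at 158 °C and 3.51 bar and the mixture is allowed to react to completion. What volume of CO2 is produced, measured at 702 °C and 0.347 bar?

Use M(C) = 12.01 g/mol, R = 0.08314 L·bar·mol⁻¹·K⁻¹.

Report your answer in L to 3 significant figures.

n(C) = 219 / 12.01 = 18.23 mol
n(O2) = PV/RT = (3.51 × 303) / (0.08314 × 431.15) = 29.67 mol
For 18.23 mol C, stoichiometry requires (1/1) × 18.23 = 18.23 mol O2; 29.67 mol is available, so C is limiting.
n(CO2) = (1/1) × 18.23 = 18.23 mol
V(CO2) = nRT/P = 18.23 × 0.08314 × 975.15 / 0.347 = 4259 L

4260 L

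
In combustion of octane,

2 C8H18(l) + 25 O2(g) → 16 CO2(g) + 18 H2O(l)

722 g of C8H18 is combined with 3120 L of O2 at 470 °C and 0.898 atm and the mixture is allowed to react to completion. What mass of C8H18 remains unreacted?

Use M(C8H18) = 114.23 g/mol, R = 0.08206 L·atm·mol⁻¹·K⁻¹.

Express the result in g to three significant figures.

n(C8H18) = 722 / 114.23 = 6.321 mol
n(O2) = PV/RT = (0.898 × 3120) / (0.08206 × 743.15) = 45.94 mol
For 6.321 mol C8H18, stoichiometry requires (25/2) × 6.321 = 79.01 mol O2; 45.94 mol is available, so O2 is limiting.
n(C8H18) consumed = (2/25) × 45.94 = 3.675 mol; remaining = 6.321 − 3.675 = 2.646 mol
m(C8H18) = 2.646 × 114.23 = 302.3 g

302 g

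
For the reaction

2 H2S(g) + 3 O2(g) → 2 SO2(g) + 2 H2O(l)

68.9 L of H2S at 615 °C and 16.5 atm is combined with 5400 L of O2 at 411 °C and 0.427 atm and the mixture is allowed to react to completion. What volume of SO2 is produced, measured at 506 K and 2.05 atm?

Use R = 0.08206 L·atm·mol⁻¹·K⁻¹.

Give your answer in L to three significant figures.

316 L

n(H2S) = PV/RT = (16.5 × 68.9) / (0.08206 × 888.15) = 15.60 mol
n(O2) = PV/RT = (0.427 × 5400) / (0.08206 × 684.15) = 41.07 mol
For 15.60 mol H2S, stoichiometry requires (3/2) × 15.60 = 23.40 mol O2; 41.07 mol is available, so H2S is limiting.
n(SO2) = (2/2) × 15.60 = 15.60 mol
V(SO2) = nRT/P = 15.60 × 0.08206 × 506 / 2.05 = 316.0 L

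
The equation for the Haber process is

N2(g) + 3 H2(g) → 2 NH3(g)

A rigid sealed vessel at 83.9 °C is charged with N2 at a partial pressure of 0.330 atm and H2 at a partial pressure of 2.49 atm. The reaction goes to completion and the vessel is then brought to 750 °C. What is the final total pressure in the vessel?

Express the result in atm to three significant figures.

6.19 atm

With V and T fixed, P_i ∝ n_i, so the mole ratios apply directly to partial pressures at 83.9 °C.
P(H2) required for 0.330 atm of N2 = (3/1) × 0.330 = 0.9900 atm; available 2.49 atm, so N2 is limiting.
P(H2) remaining = 2.49 − (3/1) × 0.330 = 1.500 atm
P(gaseous products) = (2)/1 × 0.330 = 0.6600 atm
P_total at 83.9 °C = 1.500 + 0.6600 = 2.160 atm
Scaling to 750 °C: P = 2.160 × 1023.15/357.05 = 6.190 atm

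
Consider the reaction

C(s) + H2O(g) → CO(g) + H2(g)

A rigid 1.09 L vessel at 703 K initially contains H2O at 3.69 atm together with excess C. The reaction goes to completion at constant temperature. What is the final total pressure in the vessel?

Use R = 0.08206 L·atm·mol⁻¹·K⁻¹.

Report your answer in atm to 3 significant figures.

Since T and V are fixed, P_final/P_initial = n_final/n_initial = 2/1.
P_final = (2/1) × 3.69 = 7.380 atm

7.38 atm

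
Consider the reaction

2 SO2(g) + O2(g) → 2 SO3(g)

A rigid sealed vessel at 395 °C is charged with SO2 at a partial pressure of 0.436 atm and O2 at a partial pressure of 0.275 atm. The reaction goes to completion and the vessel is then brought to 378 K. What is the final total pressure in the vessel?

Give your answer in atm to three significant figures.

With V and T fixed, P_i ∝ n_i, so the mole ratios apply directly to partial pressures at 395 °C.
P(O2) required for 0.436 atm of SO2 = (1/2) × 0.436 = 0.2180 atm; available 0.275 atm, so SO2 is limiting.
P(O2) remaining = 0.275 − (1/2) × 0.436 = 0.05700 atm
P(gaseous products) = (2)/2 × 0.436 = 0.4360 atm
P_total at 395 °C = 0.05700 + 0.4360 = 0.4930 atm
Scaling to 378 K: P = 0.4930 × 378/668.15 = 0.2789 atm

0.279 atm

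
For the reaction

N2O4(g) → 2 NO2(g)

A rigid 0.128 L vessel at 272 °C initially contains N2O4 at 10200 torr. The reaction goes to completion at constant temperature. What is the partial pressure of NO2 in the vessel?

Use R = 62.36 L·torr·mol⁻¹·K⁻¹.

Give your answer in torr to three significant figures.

n(N2O4)₀ = PV/RT = (10200 × 0.128) / (62.36 × 545.15) = 0.03841 mol
n(NO2) = (2/1) × 0.03841 = 0.07682 mol
P(NO2) = nRT/V = 0.07682 × 62.36 × 545.15 / 0.128 = 20400 torr

20400 torr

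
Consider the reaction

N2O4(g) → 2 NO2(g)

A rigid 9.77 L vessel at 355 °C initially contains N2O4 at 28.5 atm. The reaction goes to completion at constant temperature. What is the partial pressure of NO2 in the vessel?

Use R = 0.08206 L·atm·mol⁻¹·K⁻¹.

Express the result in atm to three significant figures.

57.0 atm

n(N2O4)₀ = PV/RT = (28.5 × 9.77) / (0.08206 × 628.15) = 5.402 mol
n(NO2) = (2/1) × 5.402 = 10.80 mol
P(NO2) = nRT/V = 10.80 × 0.08206 × 628.15 / 9.77 = 56.98 atm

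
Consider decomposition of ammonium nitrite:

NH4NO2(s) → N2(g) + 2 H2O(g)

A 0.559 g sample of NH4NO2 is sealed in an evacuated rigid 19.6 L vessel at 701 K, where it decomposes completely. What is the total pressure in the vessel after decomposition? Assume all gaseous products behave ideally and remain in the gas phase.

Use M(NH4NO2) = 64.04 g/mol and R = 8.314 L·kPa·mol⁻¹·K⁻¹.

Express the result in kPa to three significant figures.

n(NH4NO2) = 0.559 / 64.04 = 0.008729 mol
n(gas produced) = (3/1) × 0.008729 = 0.02619 mol
P = nRT/V = 0.02619 × 8.314 × 701 / 19.6 = 7.788 kPa

7.79 kPa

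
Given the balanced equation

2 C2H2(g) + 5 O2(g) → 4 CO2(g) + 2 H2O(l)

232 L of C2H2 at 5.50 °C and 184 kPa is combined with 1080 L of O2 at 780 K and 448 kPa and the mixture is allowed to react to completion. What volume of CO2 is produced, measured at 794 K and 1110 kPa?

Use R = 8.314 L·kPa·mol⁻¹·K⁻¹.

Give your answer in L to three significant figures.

n(C2H2) = PV/RT = (184 × 232) / (8.314 × 278.65) = 18.43 mol
n(O2) = PV/RT = (448 × 1080) / (8.314 × 780) = 74.61 mol
For 18.43 mol C2H2, stoichiometry requires (5/2) × 18.43 = 46.08 mol O2; 74.61 mol is available, so C2H2 is limiting.
n(CO2) = (4/2) × 18.43 = 36.86 mol
V(CO2) = nRT/P = 36.86 × 8.314 × 794 / 1110 = 219.2 L

219 L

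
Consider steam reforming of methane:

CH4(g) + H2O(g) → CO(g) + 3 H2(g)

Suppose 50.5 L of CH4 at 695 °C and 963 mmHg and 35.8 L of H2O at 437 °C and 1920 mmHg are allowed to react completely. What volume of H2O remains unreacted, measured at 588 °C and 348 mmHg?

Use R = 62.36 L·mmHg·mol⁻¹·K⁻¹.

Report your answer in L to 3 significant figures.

115 L

n(CH4) = PV/RT = (963 × 50.5) / (62.36 × 968.15) = 0.8055 mol
n(H2O) = PV/RT = (1920 × 35.8) / (62.36 × 710.15) = 1.552 mol
For 0.8055 mol CH4, stoichiometry requires (1/1) × 0.8055 = 0.8055 mol H2O; 1.552 mol is available, so CH4 is limiting.
n(H2O) consumed = (1/1) × 0.8055 = 0.8055 mol; remaining = 1.552 − 0.8055 = 0.7465 mol
V(H2O) = nRT/P = 0.7465 × 62.36 × 861.15 / 348 = 115.2 L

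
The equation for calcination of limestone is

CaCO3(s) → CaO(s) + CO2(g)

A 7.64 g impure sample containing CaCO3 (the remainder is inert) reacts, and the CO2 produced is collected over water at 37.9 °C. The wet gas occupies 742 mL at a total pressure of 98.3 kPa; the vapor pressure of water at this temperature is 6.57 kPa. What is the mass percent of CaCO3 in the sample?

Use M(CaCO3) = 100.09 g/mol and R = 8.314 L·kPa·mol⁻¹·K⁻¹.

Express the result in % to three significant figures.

34.5 %

P(CO2) = 98.3 − 6.57 = 91.73 kPa
n(CO2) = PV/RT = (91.73 × 0.7420) / (8.314 × 311.05) = 0.02632 mol
n(CaCO3) = (1/1) × 0.02632 = 0.02632 mol
m(CaCO3) = 0.02632 × 100.09 = 2.634 g
%CaCO3 = 2.634 / 7.64 × 100 = 34.48%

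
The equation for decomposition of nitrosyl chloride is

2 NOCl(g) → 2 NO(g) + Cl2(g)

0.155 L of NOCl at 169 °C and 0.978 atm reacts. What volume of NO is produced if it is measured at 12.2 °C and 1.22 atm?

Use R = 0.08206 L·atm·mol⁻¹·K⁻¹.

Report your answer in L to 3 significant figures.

0.0802 L

n(NOCl) = PV/RT = (0.978 × 0.155) / (0.08206 × 442.15) = 0.004178 mol
n(NO) = (2/2) × 0.004178 = 0.004178 mol
V = nRT/P = 0.004178 × 0.08206 × 285.35 / 1.22 = 0.08019 L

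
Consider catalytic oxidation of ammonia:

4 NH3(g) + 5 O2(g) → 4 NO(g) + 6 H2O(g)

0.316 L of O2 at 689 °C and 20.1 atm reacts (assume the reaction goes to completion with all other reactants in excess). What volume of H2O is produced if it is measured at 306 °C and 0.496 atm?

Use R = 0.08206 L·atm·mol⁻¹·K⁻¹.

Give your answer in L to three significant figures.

9.25 L

n(O2) = PV/RT = (20.1 × 0.316) / (0.08206 × 962.15) = 0.08045 mol
n(H2O) = (6/5) × 0.08045 = 0.09654 mol
V = nRT/P = 0.09654 × 0.08206 × 579.15 / 0.496 = 9.250 L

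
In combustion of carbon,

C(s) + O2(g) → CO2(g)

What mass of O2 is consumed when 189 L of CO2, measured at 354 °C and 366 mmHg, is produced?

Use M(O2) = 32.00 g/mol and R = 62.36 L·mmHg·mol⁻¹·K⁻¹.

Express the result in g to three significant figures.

56.6 g

n(CO2) = PV/RT = (366 × 189) / (62.36 × 627.15) = 1.769 mol
n(O2) = (1/1) × 1.769 = 1.769 mol
m(O2) = 1.769 × 32.00 = 56.61 g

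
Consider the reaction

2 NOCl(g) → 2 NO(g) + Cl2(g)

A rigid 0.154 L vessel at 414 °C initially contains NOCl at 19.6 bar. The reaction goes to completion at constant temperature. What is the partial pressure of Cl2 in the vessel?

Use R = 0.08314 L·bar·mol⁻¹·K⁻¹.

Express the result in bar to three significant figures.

n(NOCl)₀ = PV/RT = (19.6 × 0.154) / (0.08314 × 687.15) = 0.05283 mol
n(Cl2) = (1/2) × 0.05283 = 0.02642 mol
P(Cl2) = nRT/V = 0.02642 × 0.08314 × 687.15 / 0.154 = 9.801 bar

9.80 bar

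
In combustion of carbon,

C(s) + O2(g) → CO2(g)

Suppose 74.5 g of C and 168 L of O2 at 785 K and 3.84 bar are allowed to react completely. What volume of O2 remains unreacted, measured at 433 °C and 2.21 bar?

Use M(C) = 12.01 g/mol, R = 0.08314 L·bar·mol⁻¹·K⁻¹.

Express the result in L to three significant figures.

97.8 L

n(C) = 74.5 / 12.01 = 6.203 mol
n(O2) = PV/RT = (3.84 × 168) / (0.08314 × 785) = 9.885 mol
For 6.203 mol C, stoichiometry requires (1/1) × 6.203 = 6.203 mol O2; 9.885 mol is available, so C is limiting.
n(O2) consumed = (1/1) × 6.203 = 6.203 mol; remaining = 9.885 − 6.203 = 3.682 mol
V(O2) = nRT/P = 3.682 × 0.08314 × 706.15 / 2.21 = 97.81 L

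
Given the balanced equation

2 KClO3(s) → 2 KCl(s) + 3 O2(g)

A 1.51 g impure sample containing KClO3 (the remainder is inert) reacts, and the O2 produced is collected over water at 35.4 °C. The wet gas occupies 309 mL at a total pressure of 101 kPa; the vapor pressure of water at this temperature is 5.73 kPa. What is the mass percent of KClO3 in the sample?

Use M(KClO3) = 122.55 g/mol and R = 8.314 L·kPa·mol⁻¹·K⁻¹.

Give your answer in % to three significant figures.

62.1 %

P(O2) = 101 − 5.73 = 95.27 kPa
n(O2) = PV/RT = (95.27 × 0.3090) / (8.314 × 308.55) = 0.01148 mol
n(KClO3) = (2/3) × 0.01148 = 0.007653 mol
m(KClO3) = 0.007653 × 122.55 = 0.9379 g
%KClO3 = 0.9379 / 1.51 × 100 = 62.11%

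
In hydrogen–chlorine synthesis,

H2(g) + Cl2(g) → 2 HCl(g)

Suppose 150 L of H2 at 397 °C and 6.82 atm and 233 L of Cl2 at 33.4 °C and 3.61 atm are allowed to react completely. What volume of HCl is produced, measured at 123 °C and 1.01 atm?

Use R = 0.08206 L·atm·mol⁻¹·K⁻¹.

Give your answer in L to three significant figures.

n(H2) = PV/RT = (6.82 × 150) / (0.08206 × 670.15) = 18.60 mol
n(Cl2) = PV/RT = (3.61 × 233) / (0.08206 × 306.55) = 33.44 mol
For 18.60 mol H2, stoichiometry requires (1/1) × 18.60 = 18.60 mol Cl2; 33.44 mol is available, so H2 is limiting.
n(HCl) = (2/1) × 18.60 = 37.20 mol
V(HCl) = nRT/P = 37.20 × 0.08206 × 396.15 / 1.01 = 1197 L

1200 L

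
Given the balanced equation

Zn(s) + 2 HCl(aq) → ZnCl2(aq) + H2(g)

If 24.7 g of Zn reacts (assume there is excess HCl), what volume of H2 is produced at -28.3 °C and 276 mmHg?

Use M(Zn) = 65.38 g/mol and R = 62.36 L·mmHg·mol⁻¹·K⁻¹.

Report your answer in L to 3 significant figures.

n(Zn) = 24.70 / 65.38 = 0.3778 mol
n(H2) = (1/1) × 0.3778 = 0.3778 mol
V = nRT/P = 0.3778 × 62.36 × 244.85 / 276 = 20.90 L

20.9 L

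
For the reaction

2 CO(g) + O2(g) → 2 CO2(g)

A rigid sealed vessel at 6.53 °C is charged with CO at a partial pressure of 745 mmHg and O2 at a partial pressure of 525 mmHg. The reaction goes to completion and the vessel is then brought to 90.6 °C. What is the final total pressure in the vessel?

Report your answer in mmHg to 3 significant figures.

At constant V, partial pressures at 6.53 °C are proportional to moles, so apply stoichiometry directly to pressures.
P(O2) required for 745 mmHg of CO = (1/2) × 745 = 372.5 mmHg; available 525 mmHg, so CO is limiting.
P(O2) remaining = 525 − (1/2) × 745 = 152.5 mmHg
P(gaseous products) = (2)/2 × 745 = 745.0 mmHg
P_total at 6.53 °C = 152.5 + 745.0 = 897.5 mmHg
Scaling to 90.6 °C: P = 897.5 × 363.75/279.68 = 1167 mmHg

1170 mmHg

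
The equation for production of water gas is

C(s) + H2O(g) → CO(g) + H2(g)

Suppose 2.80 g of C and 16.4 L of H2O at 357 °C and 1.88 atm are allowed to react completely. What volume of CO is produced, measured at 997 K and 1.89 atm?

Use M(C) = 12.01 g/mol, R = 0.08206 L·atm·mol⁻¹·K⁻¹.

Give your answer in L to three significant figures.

10.1 L

n(C) = 2.80 / 12.01 = 0.2331 mol
n(H2O) = PV/RT = (1.88 × 16.4) / (0.08206 × 630.15) = 0.5962 mol
For 0.2331 mol C, stoichiometry requires (1/1) × 0.2331 = 0.2331 mol H2O; 0.5962 mol is available, so C is limiting.
n(CO) = (1/1) × 0.2331 = 0.2331 mol
V(CO) = nRT/P = 0.2331 × 0.08206 × 997 / 1.89 = 10.09 L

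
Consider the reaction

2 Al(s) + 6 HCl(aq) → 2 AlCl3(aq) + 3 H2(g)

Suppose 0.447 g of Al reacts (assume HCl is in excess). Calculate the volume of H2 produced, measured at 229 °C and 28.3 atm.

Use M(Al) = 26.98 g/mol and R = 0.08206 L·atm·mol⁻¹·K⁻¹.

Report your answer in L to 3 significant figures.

0.0362 L

n(Al) = 0.4470 / 26.98 = 0.01657 mol
n(H2) = (3/2) × 0.01657 = 0.02486 mol
V = nRT/P = 0.02486 × 0.08206 × 502.15 / 28.3 = 0.03620 L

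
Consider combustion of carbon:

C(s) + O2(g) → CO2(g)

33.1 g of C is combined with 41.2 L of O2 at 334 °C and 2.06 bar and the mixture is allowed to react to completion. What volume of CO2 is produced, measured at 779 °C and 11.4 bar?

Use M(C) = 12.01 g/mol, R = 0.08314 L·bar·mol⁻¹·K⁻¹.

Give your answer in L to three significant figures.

12.9 L

n(C) = 33.1 / 12.01 = 2.756 mol
n(O2) = PV/RT = (2.06 × 41.2) / (0.08314 × 607.15) = 1.681 mol
For 2.756 mol C, stoichiometry requires (1/1) × 2.756 = 2.756 mol O2; 1.681 mol is available, so O2 is limiting.
n(CO2) = (1/1) × 1.681 = 1.681 mol
V(CO2) = nRT/P = 1.681 × 0.08314 × 1052.15 / 11.4 = 12.90 L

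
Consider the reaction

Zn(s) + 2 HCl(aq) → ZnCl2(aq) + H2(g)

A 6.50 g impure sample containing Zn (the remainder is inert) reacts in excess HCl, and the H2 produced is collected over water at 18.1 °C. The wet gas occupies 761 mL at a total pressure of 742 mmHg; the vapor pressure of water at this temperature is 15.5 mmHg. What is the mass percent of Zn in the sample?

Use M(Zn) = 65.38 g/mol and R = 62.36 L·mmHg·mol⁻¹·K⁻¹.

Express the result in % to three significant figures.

P(H2) = 742 − 15.5 = 726.5 mmHg
n(H2) = PV/RT = (726.5 × 0.7610) / (62.36 × 291.25) = 0.03044 mol
n(Zn) = (1/1) × 0.03044 = 0.03044 mol
m(Zn) = 0.03044 × 65.38 = 1.990 g
%Zn = 1.990 / 6.50 × 100 = 30.62%

30.6 %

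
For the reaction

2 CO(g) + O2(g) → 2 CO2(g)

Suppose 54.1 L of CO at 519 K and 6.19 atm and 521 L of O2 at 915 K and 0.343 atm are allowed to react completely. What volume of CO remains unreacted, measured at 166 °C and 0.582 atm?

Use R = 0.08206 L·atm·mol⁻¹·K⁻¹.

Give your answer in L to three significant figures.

192 L

n(CO) = PV/RT = (6.19 × 54.1) / (0.08206 × 519) = 7.863 mol
n(O2) = PV/RT = (0.343 × 521) / (0.08206 × 915) = 2.380 mol
For 7.863 mol CO, stoichiometry requires (1/2) × 7.863 = 3.932 mol O2; 2.380 mol is available, so O2 is limiting.
n(CO) consumed = (2/1) × 2.380 = 4.760 mol; remaining = 7.863 − 4.760 = 3.103 mol
V(CO) = nRT/P = 3.103 × 0.08206 × 439.15 / 0.582 = 192.1 L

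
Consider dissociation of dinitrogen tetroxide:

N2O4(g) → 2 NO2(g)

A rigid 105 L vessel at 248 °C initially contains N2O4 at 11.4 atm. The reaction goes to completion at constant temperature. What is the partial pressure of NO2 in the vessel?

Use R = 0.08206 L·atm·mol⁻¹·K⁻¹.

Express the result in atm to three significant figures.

n(N2O4)₀ = PV/RT = (11.4 × 105) / (0.08206 × 521.15) = 27.99 mol
n(NO2) = (2/1) × 27.99 = 55.98 mol
P(NO2) = nRT/V = 55.98 × 0.08206 × 521.15 / 105 = 22.80 atm

22.8 atm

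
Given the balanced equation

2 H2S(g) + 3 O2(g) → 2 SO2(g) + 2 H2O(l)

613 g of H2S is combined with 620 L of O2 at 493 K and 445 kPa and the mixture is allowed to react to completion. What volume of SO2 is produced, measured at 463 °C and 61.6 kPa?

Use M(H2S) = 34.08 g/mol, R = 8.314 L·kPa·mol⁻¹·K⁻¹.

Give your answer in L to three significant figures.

n(H2S) = 613 / 34.08 = 17.99 mol
n(O2) = PV/RT = (445 × 620) / (8.314 × 493) = 67.31 mol
For 17.99 mol H2S, stoichiometry requires (3/2) × 17.99 = 26.98 mol O2; 67.31 mol is available, so H2S is limiting.
n(SO2) = (2/2) × 17.99 = 17.99 mol
V(SO2) = nRT/P = 17.99 × 8.314 × 736.15 / 61.6 = 1787 L

1790 L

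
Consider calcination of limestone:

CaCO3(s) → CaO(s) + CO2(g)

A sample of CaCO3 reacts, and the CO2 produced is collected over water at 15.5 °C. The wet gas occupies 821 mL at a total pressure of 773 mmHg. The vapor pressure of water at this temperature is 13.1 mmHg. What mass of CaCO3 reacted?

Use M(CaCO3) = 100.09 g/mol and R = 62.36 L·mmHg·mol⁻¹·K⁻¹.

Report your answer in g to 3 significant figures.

P(CO2) = 773 − 13.1 = 759.9 mmHg
n(CO2) = PV/RT = (759.9 × 0.8210) / (62.36 × 288.65) = 0.03466 mol
n(CaCO3) = (1/1) × 0.03466 = 0.03466 mol
m(CaCO3) = 0.03466 × 100.09 = 3.469 g

3.47 g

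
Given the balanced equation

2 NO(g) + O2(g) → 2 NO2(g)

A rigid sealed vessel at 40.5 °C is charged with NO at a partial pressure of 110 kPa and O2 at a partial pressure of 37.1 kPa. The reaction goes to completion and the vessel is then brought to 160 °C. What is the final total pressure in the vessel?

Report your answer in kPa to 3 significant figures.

152 kPa

With V and T fixed, P_i ∝ n_i, so the mole ratios apply directly to partial pressures at 40.5 °C.
P(O2) required for 110 kPa of NO = (1/2) × 110 = 55.00 kPa; available 37.1 kPa, so O2 is limiting.
P(NO) remaining = 110 − (2/1) × 37.1 = 35.80 kPa
P(gaseous products) = (2)/1 × 37.1 = 74.20 kPa
P_total at 40.5 °C = 35.80 + 74.20 = 110.0 kPa
Scaling to 160 °C: P = 110.0 × 433.15/313.65 = 151.9 kPa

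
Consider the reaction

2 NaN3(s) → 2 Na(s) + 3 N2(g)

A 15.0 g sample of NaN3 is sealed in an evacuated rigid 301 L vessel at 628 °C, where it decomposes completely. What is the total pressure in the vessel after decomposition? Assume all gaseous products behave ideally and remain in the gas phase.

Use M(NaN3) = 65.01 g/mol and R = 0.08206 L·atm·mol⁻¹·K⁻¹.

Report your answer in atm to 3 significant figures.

0.0850 atm

n(NaN3) = 15.0 / 65.01 = 0.2307 mol
n(gas produced) = (3/2) × 0.2307 = 0.3460 mol
P = nRT/V = 0.3460 × 0.08206 × 901.15 / 301 = 0.08500 atm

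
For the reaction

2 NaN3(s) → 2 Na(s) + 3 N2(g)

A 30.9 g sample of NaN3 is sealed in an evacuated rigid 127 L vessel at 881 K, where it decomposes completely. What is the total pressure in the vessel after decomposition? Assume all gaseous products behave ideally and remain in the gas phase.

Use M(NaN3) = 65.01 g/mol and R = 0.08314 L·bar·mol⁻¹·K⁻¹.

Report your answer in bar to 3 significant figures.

n(NaN3) = 30.9 / 65.01 = 0.4753 mol
n(gas produced) = (3/2) × 0.4753 = 0.7129 mol
P = nRT/V = 0.7129 × 0.08314 × 881 / 127 = 0.4112 bar

0.411 bar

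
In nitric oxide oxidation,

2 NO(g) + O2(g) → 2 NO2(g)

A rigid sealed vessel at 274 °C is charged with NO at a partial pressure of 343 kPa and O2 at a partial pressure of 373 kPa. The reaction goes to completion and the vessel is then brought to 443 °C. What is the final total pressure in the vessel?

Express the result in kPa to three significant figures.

713 kPa

With V and T fixed, P_i ∝ n_i, so the mole ratios apply directly to partial pressures at 274 °C.
P(O2) required for 343 kPa of NO = (1/2) × 343 = 171.5 kPa; available 373 kPa, so NO is limiting.
P(O2) remaining = 373 − (1/2) × 343 = 201.5 kPa
P(gaseous products) = (2)/2 × 343 = 343.0 kPa
P_total at 274 °C = 201.5 + 343.0 = 544.5 kPa
Scaling to 443 °C: P = 544.5 × 716.15/547.15 = 712.7 kPa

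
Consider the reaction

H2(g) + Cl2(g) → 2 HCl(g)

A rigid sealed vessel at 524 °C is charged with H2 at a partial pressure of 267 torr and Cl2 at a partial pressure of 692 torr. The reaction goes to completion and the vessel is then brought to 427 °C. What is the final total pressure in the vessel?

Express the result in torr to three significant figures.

Because the vessel is rigid and T is held at 524 °C, work the stoichiometry in partial pressures (P_i = n_iRT/V).
P(Cl2) required for 267 torr of H2 = (1/1) × 267 = 267.0 torr; available 692 torr, so H2 is limiting.
P(Cl2) remaining = 692 − (1/1) × 267 = 425.0 torr
P(gaseous products) = (2)/1 × 267 = 534.0 torr
P_total at 524 °C = 425.0 + 534.0 = 959.0 torr
Scaling to 427 °C: P = 959.0 × 700.15/797.15 = 842.3 torr

842 torr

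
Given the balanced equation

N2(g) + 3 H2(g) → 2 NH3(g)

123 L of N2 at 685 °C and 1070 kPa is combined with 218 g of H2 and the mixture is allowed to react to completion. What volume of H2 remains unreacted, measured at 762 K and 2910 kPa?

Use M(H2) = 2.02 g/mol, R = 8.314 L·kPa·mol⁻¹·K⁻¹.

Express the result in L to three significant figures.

127 L

n(N2) = PV/RT = (1070 × 123) / (8.314 × 958.15) = 16.52 mol
n(H2) = 218 / 2.02 = 107.9 mol
For 16.52 mol N2, stoichiometry requires (3/1) × 16.52 = 49.56 mol H2; 107.9 mol is available, so N2 is limiting.
n(H2) consumed = (3/1) × 16.52 = 49.56 mol; remaining = 107.9 − 49.56 = 58.34 mol
V(H2) = nRT/P = 58.34 × 8.314 × 762 / 2910 = 127.0 L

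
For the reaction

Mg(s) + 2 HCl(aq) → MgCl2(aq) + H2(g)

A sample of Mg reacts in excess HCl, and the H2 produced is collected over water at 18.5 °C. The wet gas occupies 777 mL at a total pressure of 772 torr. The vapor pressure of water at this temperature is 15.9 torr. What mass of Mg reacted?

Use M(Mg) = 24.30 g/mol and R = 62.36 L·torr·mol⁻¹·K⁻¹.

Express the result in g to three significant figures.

0.785 g

P(H2) = 772 − 15.9 = 756.1 torr
n(H2) = PV/RT = (756.1 × 0.7770) / (62.36 × 291.65) = 0.03230 mol
n(Mg) = (1/1) × 0.03230 = 0.03230 mol
m(Mg) = 0.03230 × 24.30 = 0.7849 g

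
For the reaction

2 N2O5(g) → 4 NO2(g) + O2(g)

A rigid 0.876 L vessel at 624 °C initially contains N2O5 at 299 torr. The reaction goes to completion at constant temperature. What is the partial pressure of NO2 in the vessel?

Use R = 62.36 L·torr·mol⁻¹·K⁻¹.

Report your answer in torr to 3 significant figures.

n(N2O5)₀ = PV/RT = (299 × 0.876) / (62.36 × 897.15) = 0.004682 mol
n(NO2) = (4/2) × 0.004682 = 0.009364 mol
P(NO2) = nRT/V = 0.009364 × 62.36 × 897.15 / 0.876 = 598.0 torr

598 torr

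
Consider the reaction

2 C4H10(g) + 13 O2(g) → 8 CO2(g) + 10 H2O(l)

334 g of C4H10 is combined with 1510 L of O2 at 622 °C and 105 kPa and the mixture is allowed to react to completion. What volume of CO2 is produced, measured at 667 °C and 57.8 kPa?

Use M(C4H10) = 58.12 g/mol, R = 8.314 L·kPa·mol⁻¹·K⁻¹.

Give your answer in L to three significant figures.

1770 L

n(C4H10) = 334 / 58.12 = 5.747 mol
n(O2) = PV/RT = (105 × 1510) / (8.314 × 895.15) = 21.30 mol
For 5.747 mol C4H10, stoichiometry requires (13/2) × 5.747 = 37.36 mol O2; 21.30 mol is available, so O2 is limiting.
n(CO2) = (8/13) × 21.30 = 13.11 mol
V(CO2) = nRT/P = 13.11 × 8.314 × 940.15 / 57.8 = 1773 L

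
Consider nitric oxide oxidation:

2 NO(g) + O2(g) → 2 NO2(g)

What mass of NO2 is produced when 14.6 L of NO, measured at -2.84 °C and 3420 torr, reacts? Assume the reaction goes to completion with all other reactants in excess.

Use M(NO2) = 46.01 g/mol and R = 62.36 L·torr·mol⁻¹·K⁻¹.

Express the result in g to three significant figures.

136 g

n(NO) = PV/RT = (3420 × 14.6) / (62.36 × 270.31) = 2.962 mol
n(NO2) = (2/2) × 2.962 = 2.962 mol
m(NO2) = 2.962 × 46.01 = 136.3 g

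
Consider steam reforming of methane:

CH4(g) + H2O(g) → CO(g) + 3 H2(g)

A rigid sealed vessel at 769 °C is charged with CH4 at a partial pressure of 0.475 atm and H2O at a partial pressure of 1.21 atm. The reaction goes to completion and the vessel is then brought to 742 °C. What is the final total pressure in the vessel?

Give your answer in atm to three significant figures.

At constant V, partial pressures at 769 °C are proportional to moles, so apply stoichiometry directly to pressures.
P(H2O) required for 0.475 atm of CH4 = (1/1) × 0.475 = 0.4750 atm; available 1.21 atm, so CH4 is limiting.
P(H2O) remaining = 1.21 − (1/1) × 0.475 = 0.7350 atm
P(gaseous products) = (1+3)/1 × 0.475 = 1.900 atm
P_total at 769 °C = 0.7350 + 1.900 = 2.635 atm
Scaling to 742 °C: P = 2.635 × 1015.15/1042.15 = 2.567 atm

2.57 atm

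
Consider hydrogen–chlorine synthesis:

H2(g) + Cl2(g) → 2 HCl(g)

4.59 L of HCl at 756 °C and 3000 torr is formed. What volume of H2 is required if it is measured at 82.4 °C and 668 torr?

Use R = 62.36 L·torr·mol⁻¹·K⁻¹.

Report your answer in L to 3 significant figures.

n(HCl) = PV/RT = (3000 × 4.59) / (62.36 × 1029.15) = 0.2146 mol
n(H2) = (1/2) × 0.2146 = 0.1073 mol
V = nRT/P = 0.1073 × 62.36 × 355.55 / 668 = 3.561 L

3.56 L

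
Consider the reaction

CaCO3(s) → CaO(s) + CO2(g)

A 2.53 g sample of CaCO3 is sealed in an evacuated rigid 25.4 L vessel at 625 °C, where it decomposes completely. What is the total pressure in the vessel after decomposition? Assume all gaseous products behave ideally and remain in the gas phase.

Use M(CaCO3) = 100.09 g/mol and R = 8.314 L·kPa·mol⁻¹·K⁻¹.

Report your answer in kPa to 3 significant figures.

7.43 kPa

n(CaCO3) = 2.53 / 100.09 = 0.02528 mol
n(gas produced) = (1/1) × 0.02528 = 0.02528 mol
P = nRT/V = 0.02528 × 8.314 × 898.15 / 25.4 = 7.432 kPa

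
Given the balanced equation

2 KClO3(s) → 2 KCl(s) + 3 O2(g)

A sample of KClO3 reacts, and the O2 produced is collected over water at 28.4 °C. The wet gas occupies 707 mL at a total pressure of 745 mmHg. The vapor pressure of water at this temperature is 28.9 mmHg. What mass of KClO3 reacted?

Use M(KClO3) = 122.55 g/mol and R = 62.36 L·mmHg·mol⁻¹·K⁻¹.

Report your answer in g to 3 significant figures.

P(O2) = 745 − 28.9 = 716.1 mmHg
n(O2) = PV/RT = (716.1 × 0.7070) / (62.36 × 301.55) = 0.02692 mol
n(KClO3) = (2/3) × 0.02692 = 0.01795 mol
m(KClO3) = 0.01795 × 122.55 = 2.200 g

2.20 g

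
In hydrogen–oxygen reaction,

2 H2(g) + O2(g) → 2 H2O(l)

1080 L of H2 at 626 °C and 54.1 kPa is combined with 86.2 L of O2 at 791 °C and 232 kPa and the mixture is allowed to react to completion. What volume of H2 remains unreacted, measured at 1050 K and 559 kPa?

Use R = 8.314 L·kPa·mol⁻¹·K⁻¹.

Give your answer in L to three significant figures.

n(H2) = PV/RT = (54.1 × 1080) / (8.314 × 899.15) = 7.816 mol
n(O2) = PV/RT = (232 × 86.2) / (8.314 × 1064.15) = 2.260 mol
For 7.816 mol H2, stoichiometry requires (1/2) × 7.816 = 3.908 mol O2; 2.260 mol is available, so O2 is limiting.
n(H2) consumed = (2/1) × 2.260 = 4.520 mol; remaining = 7.816 − 4.520 = 3.296 mol
V(H2) = nRT/P = 3.296 × 8.314 × 1050 / 559 = 51.47 L

51.5 L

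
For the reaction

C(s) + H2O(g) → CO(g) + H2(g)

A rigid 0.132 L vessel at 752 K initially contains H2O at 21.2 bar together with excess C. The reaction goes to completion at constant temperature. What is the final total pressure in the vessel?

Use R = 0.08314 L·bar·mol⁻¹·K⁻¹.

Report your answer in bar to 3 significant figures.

42.4 bar

Rigid vessel, constant T ⇒ P scales with total gas moles (1 → 2).
P_final = (2/1) × 21.2 = 42.40 bar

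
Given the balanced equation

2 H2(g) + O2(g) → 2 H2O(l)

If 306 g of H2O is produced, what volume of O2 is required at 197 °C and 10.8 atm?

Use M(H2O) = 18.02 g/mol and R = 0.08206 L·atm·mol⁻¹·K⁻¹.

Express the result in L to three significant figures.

n(H2O) = 306.0 / 18.02 = 16.98 mol
n(O2) = (1/2) × 16.98 = 8.490 mol
V = nRT/P = 8.490 × 0.08206 × 470.15 / 10.8 = 30.33 L

30.3 L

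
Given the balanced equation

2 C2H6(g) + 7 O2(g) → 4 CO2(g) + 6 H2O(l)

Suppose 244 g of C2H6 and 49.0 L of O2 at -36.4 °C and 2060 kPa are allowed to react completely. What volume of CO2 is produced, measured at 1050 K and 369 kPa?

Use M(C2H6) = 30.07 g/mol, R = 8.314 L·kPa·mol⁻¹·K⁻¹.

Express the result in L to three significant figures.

n(C2H6) = 244 / 30.07 = 8.114 mol
n(O2) = PV/RT = (2060 × 49.0) / (8.314 × 236.75) = 51.28 mol
For 8.114 mol C2H6, stoichiometry requires (7/2) × 8.114 = 28.40 mol O2; 51.28 mol is available, so C2H6 is limiting.
n(CO2) = (4/2) × 8.114 = 16.23 mol
V(CO2) = nRT/P = 16.23 × 8.314 × 1050 / 369 = 384.0 L

384 L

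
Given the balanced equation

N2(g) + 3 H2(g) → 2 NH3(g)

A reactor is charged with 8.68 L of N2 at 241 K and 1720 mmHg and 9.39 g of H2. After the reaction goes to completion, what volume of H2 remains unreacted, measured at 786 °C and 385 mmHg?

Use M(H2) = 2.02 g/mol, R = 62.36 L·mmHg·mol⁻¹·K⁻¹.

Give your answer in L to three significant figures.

n(N2) = PV/RT = (1720 × 8.68) / (62.36 × 241) = 0.9934 mol
n(H2) = 9.39 / 2.02 = 4.649 mol
For 0.9934 mol N2, stoichiometry requires (3/1) × 0.9934 = 2.980 mol H2; 4.649 mol is available, so N2 is limiting.
n(H2) consumed = (3/1) × 0.9934 = 2.980 mol; remaining = 4.649 − 2.980 = 1.669 mol
V(H2) = nRT/P = 1.669 × 62.36 × 1059.15 / 385 = 286.3 L

286 L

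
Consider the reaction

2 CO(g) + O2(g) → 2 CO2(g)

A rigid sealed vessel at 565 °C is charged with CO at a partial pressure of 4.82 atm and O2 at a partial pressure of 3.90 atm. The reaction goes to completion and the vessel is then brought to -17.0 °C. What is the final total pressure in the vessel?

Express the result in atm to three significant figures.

1.93 atm

Because the vessel is rigid and T is held at 565 °C, work the stoichiometry in partial pressures (P_i = n_iRT/V).
P(O2) required for 4.82 atm of CO = (1/2) × 4.82 = 2.410 atm; available 3.90 atm, so CO is limiting.
P(O2) remaining = 3.90 − (1/2) × 4.82 = 1.490 atm
P(gaseous products) = (2)/2 × 4.82 = 4.820 atm
P_total at 565 °C = 1.490 + 4.820 = 6.310 atm
Scaling to -17.0 °C: P = 6.310 × 256.15/838.15 = 1.928 atm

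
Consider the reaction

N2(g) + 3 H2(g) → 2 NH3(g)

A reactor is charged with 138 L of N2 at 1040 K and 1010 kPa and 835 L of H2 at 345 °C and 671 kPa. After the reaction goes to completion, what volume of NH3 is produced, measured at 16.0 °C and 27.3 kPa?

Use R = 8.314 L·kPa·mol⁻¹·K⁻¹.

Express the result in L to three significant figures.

n(N2) = PV/RT = (1010 × 138) / (8.314 × 1040) = 16.12 mol
n(H2) = PV/RT = (671 × 835) / (8.314 × 618.15) = 109.0 mol
For 16.12 mol N2, stoichiometry requires (3/1) × 16.12 = 48.36 mol H2; 109.0 mol is available, so N2 is limiting.
n(NH3) = (2/1) × 16.12 = 32.24 mol
V(NH3) = nRT/P = 32.24 × 8.314 × 289.15 / 27.3 = 2839 L

2840 L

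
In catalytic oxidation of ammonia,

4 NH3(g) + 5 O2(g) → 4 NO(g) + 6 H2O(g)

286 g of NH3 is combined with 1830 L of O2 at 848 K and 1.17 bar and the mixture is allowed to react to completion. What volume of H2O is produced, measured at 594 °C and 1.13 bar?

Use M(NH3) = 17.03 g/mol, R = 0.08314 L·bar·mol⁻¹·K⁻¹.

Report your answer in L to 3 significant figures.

1610 L

n(NH3) = 286 / 17.03 = 16.79 mol
n(O2) = PV/RT = (1.17 × 1830) / (0.08314 × 848) = 30.37 mol
For 16.79 mol NH3, stoichiometry requires (5/4) × 16.79 = 20.99 mol O2; 30.37 mol is available, so NH3 is limiting.
n(H2O) = (6/4) × 16.79 = 25.18 mol
V(H2O) = nRT/P = 25.18 × 0.08314 × 867.15 / 1.13 = 1607 L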